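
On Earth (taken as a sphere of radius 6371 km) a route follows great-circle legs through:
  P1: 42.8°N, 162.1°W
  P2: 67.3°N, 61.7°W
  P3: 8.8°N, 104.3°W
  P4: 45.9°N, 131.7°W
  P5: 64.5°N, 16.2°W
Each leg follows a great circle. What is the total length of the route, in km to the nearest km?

Leg P1→P2: central angle 0.9573 rad, distance 6099.2 km.
Leg P2→P3: central angle 1.1353 rad, distance 7233.0 km.
Leg P3→P4: central angle 0.7664 rad, distance 4882.5 km.
Leg P4→P5: central angle 1.0249 rad, distance 6529.6 km.
Total: 6099.2 + 7233.0 + 4882.5 + 6529.6 ≈ 24744 km.

24744 km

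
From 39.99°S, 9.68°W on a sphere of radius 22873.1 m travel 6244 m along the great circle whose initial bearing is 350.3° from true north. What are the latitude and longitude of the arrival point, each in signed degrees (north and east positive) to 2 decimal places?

-24.54°, -12.54°

Angular distance δ = d/R = 6244/22873.1 = 0.27298 rad; initial bearing θ = 6.1139 rad.
sin φ₂ = sin φ₁ cos δ + cos φ₁ sin δ cos θ = (-0.6427)(0.9630) + (0.7662)(0.2696)(0.9857) = -0.4152, so φ₂ = -24.54°.
Δλ = atan2(sin θ sin δ cos φ₁, cos δ − sin φ₁ sin φ₂) = atan2(-0.0348, 0.6961) = -2.862°.
λ₂ = -9.680° − 2.862° = -12.54°.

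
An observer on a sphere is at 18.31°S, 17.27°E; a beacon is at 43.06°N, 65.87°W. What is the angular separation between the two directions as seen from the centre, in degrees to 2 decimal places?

97.56°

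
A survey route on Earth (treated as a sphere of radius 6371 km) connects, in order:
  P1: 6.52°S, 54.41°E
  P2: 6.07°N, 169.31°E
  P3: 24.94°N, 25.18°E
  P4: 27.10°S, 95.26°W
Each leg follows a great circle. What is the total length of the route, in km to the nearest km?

41765 km

Leg P1→P2: central angle 2.0130 rad, distance 12825.1 km.
Leg P2→P3: central angle 2.3269 rad, distance 14824.5 km.
Leg P3→P4: central angle 2.2156 rad, distance 14115.6 km.
Total: 12825.1 + 14824.5 + 14115.6 ≈ 41765 km.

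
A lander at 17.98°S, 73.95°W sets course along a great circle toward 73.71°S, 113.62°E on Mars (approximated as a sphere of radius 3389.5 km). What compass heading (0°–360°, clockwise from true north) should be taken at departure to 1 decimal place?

Δλ = -172.430° = -3.0095 rad.
y = sin Δλ · cos φ₂ = (-0.1317)(0.2805) = -0.0370
x = cos φ₁ sin φ₂ − sin φ₁ cos φ₂ cos Δλ = (0.9512)(-0.9599) − (-0.3087)(0.2805)(-0.9913) = -0.9988
θ = atan2(y, x) = -177.88°; adding 360° gives 182.1°.

182.1°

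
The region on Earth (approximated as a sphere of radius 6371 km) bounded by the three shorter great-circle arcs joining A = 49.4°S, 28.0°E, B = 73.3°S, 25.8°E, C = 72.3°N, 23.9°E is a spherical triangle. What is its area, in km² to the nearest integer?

Side lengths (central angles): a = 2.5413, b = 2.1247, c = 0.4175 rad; semiperimeter s = 2.5417.
By l'Huilier's theorem, tan(E/4) = √[tan(s/2) tan((s−a)/2) tan((s−b)/2) tan((s−c)/2)], giving spherical excess E = 0.0646 rad.
Area = E·R² = 0.0646 × (6371)² ≈ 2621907 km².

2621907 km²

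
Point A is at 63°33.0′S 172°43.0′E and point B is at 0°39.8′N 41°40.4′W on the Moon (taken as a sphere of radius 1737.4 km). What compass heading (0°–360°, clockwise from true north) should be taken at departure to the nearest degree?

142°

Δλ = 145.610° = 2.5414 rad.
y = sin Δλ · cos φ₂ = (0.5648)(0.9999) = 0.5648
x = cos φ₁ sin φ₂ − sin φ₁ cos φ₂ cos Δλ = (0.4454)(0.0116) − (-0.8953)(0.9999)(-0.8252) = -0.7336
θ = atan2(y, x) = 142.41°, so the bearing is 142°.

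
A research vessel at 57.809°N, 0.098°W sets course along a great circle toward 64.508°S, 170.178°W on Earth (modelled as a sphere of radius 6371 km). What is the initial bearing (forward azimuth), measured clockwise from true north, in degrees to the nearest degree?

211°

Δλ = -170.080° = -2.9685 rad.
y = sin Δλ · cos φ₂ = (-0.1723)(0.4304) = -0.0741
x = cos φ₁ sin φ₂ − sin φ₁ cos φ₂ cos Δλ = (0.5327)(-0.9026) − (0.8463)(0.4304)(-0.9850) = -0.1221
θ = atan2(y, x) = -148.73°; adding 360° gives 211°.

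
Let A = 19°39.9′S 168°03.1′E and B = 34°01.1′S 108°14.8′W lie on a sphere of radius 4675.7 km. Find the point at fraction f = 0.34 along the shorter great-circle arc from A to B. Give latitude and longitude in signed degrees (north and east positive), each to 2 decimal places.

The central angle between A and B is δ = 1.2934 rad.
With f = 0.34, the slerp weights are sin((1−f)δ)/sin δ = 0.7836 and sin(fδ)/sin δ = 0.4426.
Weighted sum of the unit vectors: (0.7836)·(-0.9213,0.1950,-0.3365) + (0.4426)·(-0.2595,-0.7872,-0.5595) = (-0.8368, -0.1957, -0.5113).
Converting back: φ = atan2(z, √(x²+y²)) = -30.75°, λ = atan2(y, x) = -166.84°.

-30.75°, -166.84°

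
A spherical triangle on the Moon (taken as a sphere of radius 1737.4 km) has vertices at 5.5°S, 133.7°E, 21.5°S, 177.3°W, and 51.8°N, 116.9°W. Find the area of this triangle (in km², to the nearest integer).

Side lengths (central angles): a = 1.5746, b = 1.8544, c = 0.8727 rad; semiperimeter s = 2.1509.
By l'Huilier's theorem, tan(E/4) = √[tan(s/2) tan((s−a)/2) tan((s−b)/2) tan((s−c)/2)], giving spherical excess E = 0.9676 rad.
Area = E·R² = 0.9676 × (1737.4)² ≈ 2920673 km².

2920673 km²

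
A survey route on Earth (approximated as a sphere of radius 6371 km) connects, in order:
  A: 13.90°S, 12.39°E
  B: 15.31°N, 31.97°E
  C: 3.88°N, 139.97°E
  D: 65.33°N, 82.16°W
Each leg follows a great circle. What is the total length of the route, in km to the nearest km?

27309 km

Leg A→B: central angle 0.6117 rad, distance 3896.9 km.
Leg B→C: central angle 1.8541 rad, distance 11812.3 km.
Leg C→D: central angle 1.8207 rad, distance 11599.9 km.
Total: 3896.9 + 11812.3 + 11599.9 ≈ 27309 km.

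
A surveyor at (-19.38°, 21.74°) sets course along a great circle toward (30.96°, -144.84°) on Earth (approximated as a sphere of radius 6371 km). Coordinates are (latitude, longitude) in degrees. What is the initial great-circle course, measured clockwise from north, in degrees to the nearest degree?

316°

With φ₁ = -0.3382, φ₂ = 0.5404, Δλ = -2.9074 rad, the forward-azimuth formula gives
θ = atan2( sin Δλ cos φ₂ , cos φ₁ sin φ₂ − sin φ₁ cos φ₂ cos Δλ ) = atan2(-0.1990, 0.2085) = -43.67°.
Adding 360° brings this into [0°, 360°): 316°.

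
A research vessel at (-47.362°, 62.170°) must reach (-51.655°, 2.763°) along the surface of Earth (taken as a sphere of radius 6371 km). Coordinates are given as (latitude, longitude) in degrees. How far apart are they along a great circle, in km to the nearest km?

4196 km

Let φ₁ = -0.8266 rad, φ₂ = -0.9015 rad, and Δλ = -1.0368 rad.
cos c = sin φ₁ sin φ₂ + cos φ₁ cos φ₂ cos Δλ = (-0.7356)(-0.7843) + (0.6774)(0.6204)(0.5089) = 0.79083,
so c = arccos(0.79083) = 0.65863 rad.
Distance = R·c = 6371 × 0.6586 ≈ 4196 km.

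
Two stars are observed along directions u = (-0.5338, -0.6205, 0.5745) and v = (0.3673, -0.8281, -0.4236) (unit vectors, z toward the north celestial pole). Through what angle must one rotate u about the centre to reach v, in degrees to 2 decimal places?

u·v = 0.0744; |u| = 1.0000, |v| = 1.0000.
cos θ = (u·v)/(|u||v|) = 0.0744, so θ = 85.73°.

85.73°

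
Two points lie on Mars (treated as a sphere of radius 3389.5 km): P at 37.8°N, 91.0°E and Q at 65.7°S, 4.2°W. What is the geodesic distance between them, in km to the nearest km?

7455 km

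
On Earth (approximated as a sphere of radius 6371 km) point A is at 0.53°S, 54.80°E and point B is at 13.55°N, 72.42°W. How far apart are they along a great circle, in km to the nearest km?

14029 km

With latitudes φ₁ = -0.530°, φ₂ = 13.550° and longitude difference Δλ = -127.220°:
Haversine: a = sin²(Δφ/2) + cos φ₁ cos φ₂ sin²(Δλ/2) = 0.0150 + (1.0000)(0.9722)(0.8024) = 0.79509.
Central angle c = 2·arcsin(√a) = 2.20208 rad.
Distance = R·c = 6371 × 2.2021 ≈ 14029 km.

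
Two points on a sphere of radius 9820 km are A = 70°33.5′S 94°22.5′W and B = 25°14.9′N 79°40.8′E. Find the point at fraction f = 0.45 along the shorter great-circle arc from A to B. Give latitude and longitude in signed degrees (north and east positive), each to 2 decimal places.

-48.67°, 75.64°

The central angle between A and B is δ = 2.3485 rad.
With f = 0.45, the slerp weights are sin((1−f)δ)/sin δ = 1.3492 and sin(fδ)/sin δ = 1.2221.
Weighted sum of the unit vectors: (1.3492)·(-0.0254,-0.3319,-0.9430) + (1.2221)·(0.1620,0.8898,0.4265) = (0.1638, 0.6398, -0.7509).
Converting back: φ = atan2(z, √(x²+y²)) = -48.67°, λ = atan2(y, x) = 75.64°.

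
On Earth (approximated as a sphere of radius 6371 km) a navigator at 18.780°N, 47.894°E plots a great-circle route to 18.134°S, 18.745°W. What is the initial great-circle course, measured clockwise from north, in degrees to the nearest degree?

245°

With φ₁ = 0.3278, φ₂ = -0.3165, Δλ = -1.1631 rad, the forward-azimuth formula gives
θ = atan2( sin Δλ cos φ₂ , cos φ₁ sin φ₂ − sin φ₁ cos φ₂ cos Δλ ) = atan2(-0.8724, -0.4160) = -115.49°.
Adding 360° brings this into [0°, 360°): 245°.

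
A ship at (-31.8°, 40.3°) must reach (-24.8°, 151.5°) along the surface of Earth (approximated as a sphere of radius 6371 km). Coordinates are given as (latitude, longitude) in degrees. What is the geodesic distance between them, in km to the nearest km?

10377 km

With latitudes φ₁ = -31.800°, φ₂ = -24.800° and longitude difference Δλ = 111.200°:
Haversine: a = sin²(Δφ/2) + cos φ₁ cos φ₂ sin²(Δλ/2) = 0.0037 + (0.8499)(0.9078)(0.6808) = 0.52898.
Central angle c = 2·arcsin(√a) = 1.62879 rad.
Distance = R·c = 6371 × 1.6288 ≈ 10377 km.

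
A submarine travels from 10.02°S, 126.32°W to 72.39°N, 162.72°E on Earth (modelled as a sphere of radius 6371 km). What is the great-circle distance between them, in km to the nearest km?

10445 km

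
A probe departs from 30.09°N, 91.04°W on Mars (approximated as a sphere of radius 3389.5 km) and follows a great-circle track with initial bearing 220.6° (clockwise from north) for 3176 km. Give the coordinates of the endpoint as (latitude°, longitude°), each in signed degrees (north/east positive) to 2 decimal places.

Angular distance δ = d/R = 3176/3389.5 = 0.93701 rad; initial bearing θ = 3.8502 rad.
sin φ₂ = sin φ₁ cos δ + cos φ₁ sin δ cos θ = (0.5014)(0.5922) + (0.8652)(0.8058)(-0.7593) = -0.2325, so φ₂ = -13.44°.
Δλ = atan2(sin θ sin δ cos φ₁, cos δ − sin φ₁ sin φ₂) = atan2(-0.4537, 0.7087) = -32.626°.
λ₂ = -91.040° − 32.626° = -123.67°.

-13.44°, -123.67°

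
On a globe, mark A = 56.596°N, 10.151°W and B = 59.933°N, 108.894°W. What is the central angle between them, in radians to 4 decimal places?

0.8223 rad

In radians: φ₁ = 0.9878, φ₂ = 1.0460, Δλ = -98.743° = -1.7234 rad.
cos c = sin φ₁ sin φ₂ + cos φ₁ cos φ₂ cos Δλ = (0.8348)(0.8654) + (0.5505)(0.5010)(-0.1520) = 0.68055,
so c = arccos(0.68055) = 0.82228 rad.
So the angular separation is 0.8223 rad.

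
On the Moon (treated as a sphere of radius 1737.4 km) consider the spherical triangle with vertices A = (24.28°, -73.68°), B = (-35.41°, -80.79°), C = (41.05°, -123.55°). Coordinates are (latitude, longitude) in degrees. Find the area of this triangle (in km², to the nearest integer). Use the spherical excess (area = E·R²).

Side lengths (central angles): a = 1.5000, b = 0.7769, c = 1.0484 rad; semiperimeter s = 1.6626.
By l'Huilier's theorem, tan(E/4) = √[tan(s/2) tan((s−a)/2) tan((s−b)/2) tan((s−c)/2)], giving spherical excess E = 0.4617 rad.
Area = E·R² = 0.4617 × (1737.4)² ≈ 1393592 km².

1393592 km²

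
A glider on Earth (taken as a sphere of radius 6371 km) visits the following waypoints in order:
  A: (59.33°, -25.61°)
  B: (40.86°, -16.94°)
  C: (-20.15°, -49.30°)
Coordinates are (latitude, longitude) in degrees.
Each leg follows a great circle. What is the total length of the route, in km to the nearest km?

9703 km

Leg A→B: central angle 0.3360 rad, distance 2140.7 km.
Leg B→C: central angle 1.1871 rad, distance 7562.7 km.
Total: 2140.7 + 7562.7 ≈ 9703 km.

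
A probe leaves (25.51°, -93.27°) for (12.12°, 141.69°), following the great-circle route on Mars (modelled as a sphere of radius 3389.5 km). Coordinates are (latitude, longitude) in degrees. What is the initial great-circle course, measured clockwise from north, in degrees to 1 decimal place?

Δλ = -125.040° = -2.1824 rad.
y = sin Δλ · cos φ₂ = (-0.8188)(0.9777) = -0.8005
x = cos φ₁ sin φ₂ − sin φ₁ cos φ₂ cos Δλ = (0.9025)(0.2100) − (0.4307)(0.9777)(-0.5741) = 0.4312
θ = atan2(y, x) = -61.69°; adding 360° gives 298.3°.

298.3°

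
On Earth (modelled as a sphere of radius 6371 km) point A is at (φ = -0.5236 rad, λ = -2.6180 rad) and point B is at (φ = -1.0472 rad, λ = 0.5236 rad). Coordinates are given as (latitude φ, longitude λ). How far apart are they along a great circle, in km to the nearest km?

10008 km

Let φ₁ = -0.5236 rad, φ₂ = -1.0472 rad, and Δλ = -3.1416 rad.
cos c = sin φ₁ sin φ₂ + cos φ₁ cos φ₂ cos Δλ = (-0.5000)(-0.8660) + (0.8660)(0.5000)(-1.0000) = 0.00000,
so c = arccos(0.00000) = 1.57079 rad.
Distance = R·c = 6371 × 1.5708 ≈ 10008 km.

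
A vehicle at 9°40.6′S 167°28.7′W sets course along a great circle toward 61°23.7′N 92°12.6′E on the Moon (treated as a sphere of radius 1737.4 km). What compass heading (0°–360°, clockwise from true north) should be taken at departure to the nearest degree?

331°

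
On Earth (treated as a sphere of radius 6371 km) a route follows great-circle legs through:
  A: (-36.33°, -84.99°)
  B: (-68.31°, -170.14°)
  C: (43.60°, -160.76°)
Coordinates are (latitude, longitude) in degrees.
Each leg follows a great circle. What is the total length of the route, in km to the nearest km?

Leg A→B: central angle 0.9574 rad, distance 6099.5 km.
Leg B→C: central angle 1.9571 rad, distance 12468.4 km.
Total: 6099.5 + 12468.4 ≈ 18568 km.

18568 km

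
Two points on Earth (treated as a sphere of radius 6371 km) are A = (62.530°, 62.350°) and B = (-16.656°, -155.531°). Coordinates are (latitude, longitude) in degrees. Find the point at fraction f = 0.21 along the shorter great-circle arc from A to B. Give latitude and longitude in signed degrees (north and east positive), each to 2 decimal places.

68.85°, 129.00°

The central angle between A and B is δ = 2.2182 rad.
With f = 0.21, the slerp weights are sin((1−f)δ)/sin δ = 1.2331 and sin(fδ)/sin δ = 0.5631.
Weighted sum of the unit vectors: (1.2331)·(0.2141,0.4086,0.8873) + (0.5631)·(-0.8720,-0.3968,-0.2866) = (-0.2271, 0.2804, 0.9326).
Converting back: φ = atan2(z, √(x²+y²)) = 68.85°, λ = atan2(y, x) = 129.00°.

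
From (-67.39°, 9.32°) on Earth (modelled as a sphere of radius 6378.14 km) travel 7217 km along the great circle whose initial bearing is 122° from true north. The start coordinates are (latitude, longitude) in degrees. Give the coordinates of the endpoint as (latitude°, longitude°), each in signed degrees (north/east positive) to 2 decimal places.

-35.24°, 119.31°

Angular distance δ = d/R = 7217/6378.14 = 1.13152 rad; initial bearing θ = 2.1293 rad.
sin φ₂ = sin φ₁ cos δ + cos φ₁ sin δ cos θ = (-0.9231)(0.4253) + (0.3845)(0.9051)(-0.5299) = -0.5770, so φ₂ = -35.24°.
Δλ = atan2(sin θ sin δ cos φ₁, cos δ − sin φ₁ sin φ₂) = atan2(0.2951, -0.1074) = 109.992°.
λ₂ = 9.320° + 109.992° = 119.31°.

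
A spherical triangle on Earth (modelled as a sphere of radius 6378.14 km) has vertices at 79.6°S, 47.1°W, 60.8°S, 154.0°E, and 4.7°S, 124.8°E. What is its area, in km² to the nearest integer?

9608233 km²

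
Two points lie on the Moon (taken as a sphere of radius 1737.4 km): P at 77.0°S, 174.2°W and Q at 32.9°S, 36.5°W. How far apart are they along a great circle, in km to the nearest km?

2034 km

With latitudes φ₁ = -77.000°, φ₂ = -32.900° and longitude difference Δλ = 137.700°:
Haversine: a = sin²(Δφ/2) + cos φ₁ cos φ₂ sin²(Δλ/2) = 0.1409 + (0.2250)(0.8396)(0.8698) = 0.30522.
Central angle c = 2·arcsin(√a) = 1.17065 rad.
Distance = R·c = 1737.4 × 1.1706 ≈ 2034 km.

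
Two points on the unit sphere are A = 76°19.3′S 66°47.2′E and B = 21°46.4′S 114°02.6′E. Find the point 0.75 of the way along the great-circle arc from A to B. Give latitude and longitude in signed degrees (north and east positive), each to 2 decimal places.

-36.27°, 110.37°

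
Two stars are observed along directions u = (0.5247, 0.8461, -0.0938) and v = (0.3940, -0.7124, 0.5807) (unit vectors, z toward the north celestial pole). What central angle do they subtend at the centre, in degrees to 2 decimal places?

116.78°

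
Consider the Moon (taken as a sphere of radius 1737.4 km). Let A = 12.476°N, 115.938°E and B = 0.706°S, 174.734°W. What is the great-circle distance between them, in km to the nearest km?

Let φ₁ = 0.2177 rad, φ₂ = -0.0123 rad, and Δλ = 1.2100 rad.
cos c = sin φ₁ sin φ₂ + cos φ₁ cos φ₂ cos Δλ = (0.2160)(-0.0123) + (0.9764)(0.9999)(0.3530) = 0.34199,
so c = arccos(0.34199) = 1.22176 rad.
Distance = R·c = 1737.4 × 1.2218 ≈ 2123 km.

2123 km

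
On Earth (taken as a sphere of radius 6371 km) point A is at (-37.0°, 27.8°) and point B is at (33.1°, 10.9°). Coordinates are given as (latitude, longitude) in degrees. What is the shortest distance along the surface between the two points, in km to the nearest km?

In radians: φ₁ = -0.6458, φ₂ = 0.5777, Δλ = -16.900° = -0.2950 rad.
cos c = sin φ₁ sin φ₂ + cos φ₁ cos φ₂ cos Δλ = (-0.6018)(0.5461) + (0.7986)(0.8377)(0.9568) = 0.31149,
so c = arccos(0.31149) = 1.25404 rad.
Distance = R·c = 6371 × 1.2540 ≈ 7989 km.

7989 km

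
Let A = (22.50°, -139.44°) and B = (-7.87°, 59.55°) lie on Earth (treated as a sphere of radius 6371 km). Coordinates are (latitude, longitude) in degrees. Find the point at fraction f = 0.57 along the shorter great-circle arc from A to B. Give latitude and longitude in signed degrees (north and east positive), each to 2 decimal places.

The central angle between A and B is δ = 2.7332 rad.
With f = 0.57, the slerp weights are sin((1−f)δ)/sin δ = 2.3238 and sin(fδ)/sin δ = 2.5180.
Weighted sum of the unit vectors: (2.3238)·(-0.7019,-0.6007,0.3827) + (2.5180)·(0.5020,0.8540,-0.1369) = (-0.3670, 0.7542, 0.5445).
Converting back: φ = atan2(z, √(x²+y²)) = 32.99°, λ = atan2(y, x) = 115.95°.

32.99°, 115.95°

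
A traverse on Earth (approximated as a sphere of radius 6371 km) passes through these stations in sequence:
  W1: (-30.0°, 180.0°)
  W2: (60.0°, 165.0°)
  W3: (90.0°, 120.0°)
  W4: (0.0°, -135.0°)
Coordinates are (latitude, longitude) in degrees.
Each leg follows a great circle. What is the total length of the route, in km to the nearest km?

23445 km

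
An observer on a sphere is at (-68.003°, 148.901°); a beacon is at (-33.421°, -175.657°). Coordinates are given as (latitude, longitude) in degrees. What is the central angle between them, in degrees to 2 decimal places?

40.06°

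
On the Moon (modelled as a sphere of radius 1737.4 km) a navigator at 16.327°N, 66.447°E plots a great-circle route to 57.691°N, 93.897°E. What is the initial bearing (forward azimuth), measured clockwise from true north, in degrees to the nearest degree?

20°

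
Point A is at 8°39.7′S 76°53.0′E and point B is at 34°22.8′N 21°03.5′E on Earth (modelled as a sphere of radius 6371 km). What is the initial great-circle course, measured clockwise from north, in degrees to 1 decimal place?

312.6°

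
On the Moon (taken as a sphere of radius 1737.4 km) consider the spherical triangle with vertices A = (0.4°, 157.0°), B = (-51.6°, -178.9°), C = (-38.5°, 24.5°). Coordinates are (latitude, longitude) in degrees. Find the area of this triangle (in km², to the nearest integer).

Side lengths (central angles): a = 1.5291, b = 2.1330, c = 0.9746 rad; semiperimeter s = 2.3183.
By l'Huilier's theorem, tan(E/4) = √[tan(s/2) tan((s−a)/2) tan((s−b)/2) tan((s−c)/2)], giving spherical excess E = 1.0381 rad.
Area = E·R² = 1.0381 × (1737.4)² ≈ 3133621 km².

3133621 km²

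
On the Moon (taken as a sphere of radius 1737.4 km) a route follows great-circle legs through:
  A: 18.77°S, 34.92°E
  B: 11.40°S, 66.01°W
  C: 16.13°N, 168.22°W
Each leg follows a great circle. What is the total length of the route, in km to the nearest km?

Leg A→B: central angle 1.6834 rad, distance 2924.8 km.
Leg B→C: central angle 1.8277 rad, distance 3175.4 km.
Total: 2924.8 + 3175.4 ≈ 6100 km.

6100 km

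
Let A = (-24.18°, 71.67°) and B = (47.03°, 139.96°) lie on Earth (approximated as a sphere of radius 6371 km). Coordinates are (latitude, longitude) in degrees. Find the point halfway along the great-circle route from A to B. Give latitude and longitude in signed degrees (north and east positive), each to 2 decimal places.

13.66°, 100.21°

The central angle between A and B is δ = 1.6406 rad.
With f = 0.5, the slerp weights are sin((1−f)δ)/sin δ = 0.7331 and sin(fδ)/sin δ = 0.7331.
Weighted sum of the unit vectors: (0.7331)·(0.2869,0.8660,-0.4096) + (0.7331)·(-0.5218,0.4385,0.7317) = (-0.1722, 0.9563, 0.2361).
Converting back: φ = atan2(z, √(x²+y²)) = 13.66°, λ = atan2(y, x) = 100.21°.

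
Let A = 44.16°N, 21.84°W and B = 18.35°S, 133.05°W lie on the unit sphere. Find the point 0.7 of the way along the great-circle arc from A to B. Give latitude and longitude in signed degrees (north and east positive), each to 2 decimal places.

Central angle δ = 2.0552 rad. Interpolating on the sphere with fraction f = 0.7:
P = [sin((1−f)δ)·A + sin(fδ)·B] / sin δ = 0.6534·A + 1.1201·B in Cartesian coordinates,
giving P = (-0.2907, -0.9513, 0.1026), i.e. latitude 5.89°, longitude -106.99°.

5.89°, -106.99°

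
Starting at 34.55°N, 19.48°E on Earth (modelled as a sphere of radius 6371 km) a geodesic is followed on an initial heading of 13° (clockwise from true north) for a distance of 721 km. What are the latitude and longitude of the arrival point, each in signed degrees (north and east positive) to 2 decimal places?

Angular distance δ = d/R = 721/6371 = 0.11317 rad; initial bearing θ = 0.2269 rad.
sin φ₂ = sin φ₁ cos δ + cos φ₁ sin δ cos θ = (0.5671)(0.9936) + (0.8236)(0.1129)(0.9744) = 0.6541, so φ₂ = 40.85°.
Δλ = atan2(sin θ sin δ cos φ₁, cos δ − sin φ₁ sin φ₂) = atan2(0.0209, 0.6226) = 1.925°.
λ₂ = 19.480° + 1.925° = 21.40°.

40.85°, 21.40°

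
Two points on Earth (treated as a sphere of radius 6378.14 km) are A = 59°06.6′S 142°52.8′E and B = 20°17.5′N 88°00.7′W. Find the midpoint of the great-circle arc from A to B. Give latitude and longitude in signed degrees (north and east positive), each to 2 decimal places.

-34.94°, -120.98°

The central angle between A and B is δ = 2.2160 rad.
With f = 0.5, the slerp weights are sin((1−f)δ)/sin δ = 1.1199 and sin(fδ)/sin δ = 1.1199.
Weighted sum of the unit vectors: (1.1199)·(-0.4094,0.3098,-0.8582) + (1.1199)·(0.0325,-0.9374,0.3468) = (-0.4220, -0.7028, -0.5727).
Converting back: φ = atan2(z, √(x²+y²)) = -34.94°, λ = atan2(y, x) = -120.98°.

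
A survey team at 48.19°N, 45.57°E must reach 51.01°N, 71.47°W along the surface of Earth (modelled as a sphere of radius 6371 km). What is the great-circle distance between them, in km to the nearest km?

7464 km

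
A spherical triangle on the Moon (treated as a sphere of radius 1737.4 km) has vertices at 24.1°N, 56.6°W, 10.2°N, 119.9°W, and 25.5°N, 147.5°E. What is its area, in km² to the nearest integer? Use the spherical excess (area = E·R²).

3658258 km²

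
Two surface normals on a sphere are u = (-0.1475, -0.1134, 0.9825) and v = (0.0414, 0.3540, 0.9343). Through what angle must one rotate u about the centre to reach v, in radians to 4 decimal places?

0.5120 rad

u·v = 0.8717; |u| = 1.0000, |v| = 1.0000.
cos θ = (u·v)/(|u||v|) = 0.8718, so θ = 0.5120 rad.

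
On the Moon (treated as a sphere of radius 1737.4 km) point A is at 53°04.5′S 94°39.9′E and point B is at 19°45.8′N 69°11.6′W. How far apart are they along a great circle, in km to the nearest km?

4380 km

In radians: φ₁ = -0.9263, φ₂ = 0.3449, Δλ = -163.858° = -2.8599 rad.
cos c = sin φ₁ sin φ₂ + cos φ₁ cos φ₂ cos Δλ = (-0.7994)(0.3381) + (0.6008)(0.9411)(-0.9606) = -0.81341,
so c = arccos(-0.81341) = 2.52078 rad.
Distance = R·c = 1737.4 × 2.5208 ≈ 4380 km.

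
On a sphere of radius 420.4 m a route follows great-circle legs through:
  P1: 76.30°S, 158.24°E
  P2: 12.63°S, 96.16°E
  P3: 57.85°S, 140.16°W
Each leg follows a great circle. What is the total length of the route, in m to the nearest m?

Leg P1→P2: central angle 1.2444 rad, distance 523.1 m.
Leg P2→P3: central angle 1.6738 rad, distance 703.7 m.
Total: 523.1 + 703.7 ≈ 1227 m.

1227 m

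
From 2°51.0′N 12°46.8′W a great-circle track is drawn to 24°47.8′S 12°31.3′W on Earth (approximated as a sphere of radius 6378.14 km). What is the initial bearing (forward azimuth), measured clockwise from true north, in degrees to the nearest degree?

With φ₁ = 0.0497, φ₂ = -0.4328, Δλ = 0.0045 rad, the forward-azimuth formula gives
θ = atan2( sin Δλ cos φ₂ , cos φ₁ sin φ₂ − sin φ₁ cos φ₂ cos Δλ ) = atan2(0.0041, -0.4640) = 179.49°.
So the initial bearing is 179°.

179°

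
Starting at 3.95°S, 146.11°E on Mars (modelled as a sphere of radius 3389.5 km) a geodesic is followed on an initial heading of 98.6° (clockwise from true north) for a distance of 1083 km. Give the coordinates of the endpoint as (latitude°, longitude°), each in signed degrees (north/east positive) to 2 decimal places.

Angular distance δ = d/R = 1083/3389.5 = 0.31952 rad; initial bearing θ = 1.7209 rad.
sin φ₂ = sin φ₁ cos δ + cos φ₁ sin δ cos θ = (-0.0689)(0.9494) + (0.9976)(0.3141)(-0.1495) = -0.1123, so φ₂ = -6.45°.
Δλ = atan2(sin θ sin δ cos φ₁, cos δ − sin φ₁ sin φ₂) = atan2(0.3098, 0.9417) = 18.213°.
λ₂ = 146.110° + 18.213° = 164.32°.

-6.45°, 164.32°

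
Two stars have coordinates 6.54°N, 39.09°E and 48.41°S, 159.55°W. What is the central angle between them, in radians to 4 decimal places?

2.3604 rad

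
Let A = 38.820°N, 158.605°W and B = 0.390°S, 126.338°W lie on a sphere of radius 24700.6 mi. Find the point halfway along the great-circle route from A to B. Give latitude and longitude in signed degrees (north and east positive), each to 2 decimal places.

19.93°, -140.41°

Central angle δ = 0.8573 rad. Interpolating on the sphere with fraction f = 0.5:
P = [sin((1−f)δ)·A + sin(fδ)·B] / sin δ = 0.5497·A + 0.5497·B in Cartesian coordinates,
giving P = (-0.7245, -0.5991, 0.3409), i.e. latitude 19.93°, longitude -140.41°.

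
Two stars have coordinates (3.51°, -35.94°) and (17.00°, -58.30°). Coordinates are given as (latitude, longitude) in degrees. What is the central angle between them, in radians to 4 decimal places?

With latitudes φ₁ = 3.510°, φ₂ = 17.000° and longitude difference Δλ = -22.360°:
Haversine: a = sin²(Δφ/2) + cos φ₁ cos φ₂ sin²(Δλ/2) = 0.0138 + (0.9981)(0.9563)(0.0376) = 0.04968.
Central angle c = 2·arcsin(√a) = 0.44955 rad.
So the angular separation is 0.4496 rad.

0.4496 rad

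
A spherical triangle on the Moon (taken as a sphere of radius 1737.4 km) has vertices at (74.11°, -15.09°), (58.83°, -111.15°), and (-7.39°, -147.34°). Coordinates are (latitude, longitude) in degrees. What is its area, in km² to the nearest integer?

Side lengths (central angles): a = 1.2617, b = 1.8821, c = 0.6301 rad; semiperimeter s = 1.8869.
By l'Huilier's theorem, tan(E/4) = √[tan(s/2) tan((s−a)/2) tan((s−b)/2) tan((s−c)/2)], giving spherical excess E = 0.1122 rad.
Area = E·R² = 0.1122 × (1737.4)² ≈ 338625 km².

338625 km²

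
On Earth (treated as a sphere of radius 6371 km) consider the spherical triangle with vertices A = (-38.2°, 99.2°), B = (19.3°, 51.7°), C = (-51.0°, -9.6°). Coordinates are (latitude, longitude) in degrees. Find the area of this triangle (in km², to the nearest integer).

40685394 km²

Side lengths (central angles): a = 1.5424, b = 1.2438, c = 1.2696 rad; semiperimeter s = 2.0279.
By l'Huilier's theorem, tan(E/4) = √[tan(s/2) tan((s−a)/2) tan((s−b)/2) tan((s−c)/2)], giving spherical excess E = 1.0024 rad.
Area = E·R² = 1.0024 × (6371)² ≈ 40685394 km².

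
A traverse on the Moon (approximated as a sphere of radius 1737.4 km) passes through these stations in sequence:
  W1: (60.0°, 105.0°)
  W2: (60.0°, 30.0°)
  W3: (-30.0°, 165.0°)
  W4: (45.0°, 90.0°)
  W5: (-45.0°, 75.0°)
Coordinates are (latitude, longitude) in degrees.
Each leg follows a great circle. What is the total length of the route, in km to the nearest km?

Leg W1→W2: central angle 0.6186 rad, distance 1074.7 km.
Leg W2→W3: central angle 2.4027 rad, distance 4174.4 km.
Leg W3→W4: central angle 1.7671 rad, distance 3070.2 km.
Leg W4→W5: central angle 1.5878 rad, distance 2758.7 km.
Total: 1074.7 + 4174.4 + 3070.2 + 2758.7 ≈ 11078 km.

11078 km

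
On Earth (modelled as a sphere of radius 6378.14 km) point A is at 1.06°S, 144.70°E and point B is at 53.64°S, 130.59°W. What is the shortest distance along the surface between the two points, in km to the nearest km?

9575 km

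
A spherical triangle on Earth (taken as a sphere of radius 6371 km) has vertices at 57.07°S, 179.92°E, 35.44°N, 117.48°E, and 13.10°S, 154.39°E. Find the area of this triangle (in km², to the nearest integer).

Side lengths (central angles): a = 1.0437, b = 0.8393, c = 1.8564 rad; semiperimeter s = 1.8697.
By l'Huilier's theorem, tan(E/4) = √[tan(s/2) tan((s−a)/2) tan((s−b)/2) tan((s−c)/2)], giving spherical excess E = 0.1886 rad.
Area = E·R² = 0.1886 × (6371)² ≈ 7654846 km².

7654846 km²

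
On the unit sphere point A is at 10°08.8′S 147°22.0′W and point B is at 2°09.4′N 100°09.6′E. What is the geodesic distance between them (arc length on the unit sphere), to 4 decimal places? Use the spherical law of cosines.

1.9634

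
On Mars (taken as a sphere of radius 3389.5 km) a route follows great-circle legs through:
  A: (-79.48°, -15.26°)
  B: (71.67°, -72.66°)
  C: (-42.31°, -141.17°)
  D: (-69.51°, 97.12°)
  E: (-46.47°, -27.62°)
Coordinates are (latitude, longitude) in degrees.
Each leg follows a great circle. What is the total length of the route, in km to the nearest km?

Leg A→B: central angle 2.6960 rad, distance 9138.2 km.
Leg B→C: central angle 2.1577 rad, distance 7313.5 km.
Leg C→D: central angle 1.0535 rad, distance 3571.0 km.
Leg D→E: central angle 0.9983 rad, distance 3383.6 km.
Total: 9138.2 + 7313.5 + 3571.0 + 3383.6 ≈ 23406 km.

23406 km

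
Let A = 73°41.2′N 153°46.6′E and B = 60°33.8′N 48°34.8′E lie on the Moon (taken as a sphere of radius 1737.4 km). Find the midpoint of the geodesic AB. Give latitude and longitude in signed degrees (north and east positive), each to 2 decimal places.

The central angle between A and B is δ = 0.6441 rad.
With f = 0.5, the slerp weights are sin((1−f)δ)/sin δ = 0.5271 and sin(fδ)/sin δ = 0.5271.
Weighted sum of the unit vectors: (0.5271)·(-0.2520,0.1241,0.9597) + (0.5271)·(0.3251,0.3685,0.8709) = (0.0386, 0.2597, 0.9649).
Converting back: φ = atan2(z, √(x²+y²)) = 74.78°, λ = atan2(y, x) = 81.55°.

74.78°, 81.55°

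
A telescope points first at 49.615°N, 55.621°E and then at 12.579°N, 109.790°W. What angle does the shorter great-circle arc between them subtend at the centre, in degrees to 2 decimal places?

116.49°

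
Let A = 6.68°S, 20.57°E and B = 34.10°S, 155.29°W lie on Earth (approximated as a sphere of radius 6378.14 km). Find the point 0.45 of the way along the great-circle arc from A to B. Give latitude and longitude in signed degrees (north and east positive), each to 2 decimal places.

-68.66°, 7.72°

Central angle δ = 2.4266 rad. Interpolating on the sphere with fraction f = 0.45:
P = [sin((1−f)δ)·A + sin(fδ)·B] / sin δ = 1.4829·A + 1.3537·B in Cartesian coordinates,
giving P = (0.3606, 0.0489, -0.9314), i.e. latitude -68.66°, longitude 7.72°.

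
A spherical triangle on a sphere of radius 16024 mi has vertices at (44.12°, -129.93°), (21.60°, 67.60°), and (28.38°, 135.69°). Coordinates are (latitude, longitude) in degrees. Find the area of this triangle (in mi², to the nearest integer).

Side lengths (central angles): a = 1.0699, b = 1.2842, c = 1.9608 rad; semiperimeter s = 2.1575.
By l'Huilier's theorem, tan(E/4) = √[tan(s/2) tan((s−a)/2) tan((s−b)/2) tan((s−c)/2)], giving spherical excess E = 0.8961 rad.
Area = E·R² = 0.8961 × (16024)² ≈ 230098634 mi².

230098634 mi²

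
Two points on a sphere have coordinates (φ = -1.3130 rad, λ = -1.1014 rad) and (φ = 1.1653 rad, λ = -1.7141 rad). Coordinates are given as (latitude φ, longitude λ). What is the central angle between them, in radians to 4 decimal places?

With latitudes φ₁ = -75.229°, φ₂ = 66.767° and longitude difference Δλ = -35.105°:
Haversine: a = sin²(Δφ/2) + cos φ₁ cos φ₂ sin²(Δλ/2) = 0.8940 + (0.2550)(0.3945)(0.0910) = 0.90313.
Central angle c = 2·arcsin(√a) = 2.50860 rad.
So the angular separation is 2.5086 rad.

2.5086 rad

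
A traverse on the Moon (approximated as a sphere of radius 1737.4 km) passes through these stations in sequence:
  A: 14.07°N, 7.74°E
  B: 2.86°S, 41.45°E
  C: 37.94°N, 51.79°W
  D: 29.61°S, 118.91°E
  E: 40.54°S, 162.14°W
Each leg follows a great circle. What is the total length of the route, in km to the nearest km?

Leg A→B: central angle 0.6538 rad, distance 1135.9 km.
Leg B→C: central angle 1.6461 rad, distance 2859.9 km.
Leg C→D: central angle 2.9435 rad, distance 5114.0 km.
Leg D→E: central angle 1.1065 rad, distance 1922.4 km.
Total: 1135.9 + 2859.9 + 5114.0 + 1922.4 ≈ 11032 km.

11032 km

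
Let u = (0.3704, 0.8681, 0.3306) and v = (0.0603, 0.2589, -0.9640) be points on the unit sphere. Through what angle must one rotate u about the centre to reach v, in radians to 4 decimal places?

1.6425 rad

u·v = -0.0716; |u| = 1.0000, |v| = 1.0000.
cos θ = (u·v)/(|u||v|) = -0.0716, so θ = 1.6425 rad.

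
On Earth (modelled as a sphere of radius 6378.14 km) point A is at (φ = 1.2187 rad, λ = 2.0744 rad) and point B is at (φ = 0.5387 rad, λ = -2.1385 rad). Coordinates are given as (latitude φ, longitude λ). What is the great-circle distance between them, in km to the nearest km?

7808 km

Let φ₁ = 1.2187 rad, φ₂ = 0.5387 rad, and Δλ = 2.0703 rad.
cos c = sin φ₁ sin φ₂ + cos φ₁ cos φ₂ cos Δλ = (0.9387)(0.5130) + (0.3449)(0.8584)(-0.4790) = 0.33976,
so c = arccos(0.33976) = 1.22414 rad.
Distance = R·c = 6378.14 × 1.2241 ≈ 7808 km.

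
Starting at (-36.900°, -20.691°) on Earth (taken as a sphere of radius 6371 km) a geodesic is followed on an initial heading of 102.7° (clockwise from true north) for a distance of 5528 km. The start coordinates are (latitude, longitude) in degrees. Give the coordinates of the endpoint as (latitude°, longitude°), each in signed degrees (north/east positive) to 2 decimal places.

-31.49°, 40.08°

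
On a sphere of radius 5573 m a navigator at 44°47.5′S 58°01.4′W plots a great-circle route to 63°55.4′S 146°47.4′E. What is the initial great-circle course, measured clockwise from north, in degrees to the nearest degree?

Δλ = -155.187° = -2.7085 rad.
y = sin Δλ · cos φ₂ = (-0.4197)(0.4396) = -0.1845
x = cos φ₁ sin φ₂ − sin φ₁ cos φ₂ cos Δλ = (0.7097)(-0.8982) − (-0.7045)(0.4396)(-0.9077) = -0.9185
θ = atan2(y, x) = -168.64°; adding 360° gives 191°.

191°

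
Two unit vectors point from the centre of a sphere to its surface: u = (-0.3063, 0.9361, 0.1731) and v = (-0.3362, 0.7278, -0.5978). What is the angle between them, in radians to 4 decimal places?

u·v = 0.6808; |u| = 1.0000, |v| = 1.0000.
cos θ = (u·v)/(|u||v|) = 0.6807, so θ = 0.8220 rad.

0.8220 rad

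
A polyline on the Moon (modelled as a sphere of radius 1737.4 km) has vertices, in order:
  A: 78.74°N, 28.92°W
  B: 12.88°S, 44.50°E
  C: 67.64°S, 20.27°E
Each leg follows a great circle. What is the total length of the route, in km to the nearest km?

Leg A→B: central angle 1.7358 rad, distance 3015.9 km.
Leg B→C: central angle 0.9952 rad, distance 1729.1 km.
Total: 3015.9 + 1729.1 ≈ 4745 km.

4745 km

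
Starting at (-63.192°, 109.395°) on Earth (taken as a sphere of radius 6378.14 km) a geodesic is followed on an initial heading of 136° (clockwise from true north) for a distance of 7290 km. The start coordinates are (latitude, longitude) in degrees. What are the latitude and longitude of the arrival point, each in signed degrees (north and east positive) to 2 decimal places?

-41.72°, -128.47°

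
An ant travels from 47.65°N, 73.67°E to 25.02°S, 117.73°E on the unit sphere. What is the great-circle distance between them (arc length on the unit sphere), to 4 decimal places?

Let φ₁ = 0.8316 rad, φ₂ = -0.4367 rad, and Δλ = 0.7690 rad.
cos c = sin φ₁ sin φ₂ + cos φ₁ cos φ₂ cos Δλ = (0.7390)(-0.4229) + (0.6737)(0.9062)(0.7186) = 0.12610,
so c = arccos(0.12610) = 1.44436 rad.
On the unit sphere the arc length equals the central angle: 1.4444.

1.4444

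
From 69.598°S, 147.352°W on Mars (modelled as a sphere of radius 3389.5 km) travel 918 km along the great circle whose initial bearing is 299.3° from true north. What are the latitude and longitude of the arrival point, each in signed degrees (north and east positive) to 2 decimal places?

Angular distance δ = d/R = 918/3389.5 = 0.27084 rad; initial bearing θ = 5.2238 rad.
sin φ₂ = sin φ₁ cos δ + cos φ₁ sin δ cos θ = (-0.9373)(0.9635) + (0.3486)(0.2675)(0.4894) = -0.8575, so φ₂ = -59.03°.
Δλ = atan2(sin θ sin δ cos φ₁, cos δ − sin φ₁ sin φ₂) = atan2(-0.0813, 0.1599) = -26.964°.
λ₂ = -147.352° − 26.964° = -174.32°.

-59.03°, -174.32°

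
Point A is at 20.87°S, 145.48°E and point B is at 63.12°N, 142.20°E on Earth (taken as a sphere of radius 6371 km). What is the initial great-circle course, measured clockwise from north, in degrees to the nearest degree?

359°

Δλ = -3.280° = -0.0572 rad.
y = sin Δλ · cos φ₂ = (-0.0572)(0.4521) = -0.0259
x = cos φ₁ sin φ₂ − sin φ₁ cos φ₂ cos Δλ = (0.9344)(0.8920) − (-0.3562)(0.4521)(0.9984) = 0.9942
θ = atan2(y, x) = -1.49°; adding 360° gives 359°.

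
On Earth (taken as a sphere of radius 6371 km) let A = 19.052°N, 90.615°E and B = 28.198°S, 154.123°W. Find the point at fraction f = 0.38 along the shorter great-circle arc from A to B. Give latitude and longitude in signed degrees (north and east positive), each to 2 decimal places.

Central angle δ = 2.1057 rad. Interpolating on the sphere with fraction f = 0.38:
P = [sin((1−f)δ)·A + sin(fδ)·B] / sin δ = 1.1217·A + 0.8340·B in Cartesian coordinates,
giving P = (-0.6727, 0.7394, -0.0279), i.e. latitude -1.60°, longitude 132.29°.

-1.60°, 132.29°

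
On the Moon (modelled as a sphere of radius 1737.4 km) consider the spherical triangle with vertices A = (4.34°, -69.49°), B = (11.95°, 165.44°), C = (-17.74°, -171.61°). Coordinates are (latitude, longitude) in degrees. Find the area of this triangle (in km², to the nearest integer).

Side lengths (central angles): a = 0.6519, b = 1.7951, c = 2.1470 rad; semiperimeter s = 2.2970.
By l'Huilier's theorem, tan(E/4) = √[tan(s/2) tan((s−a)/2) tan((s−b)/2) tan((s−c)/2)], giving spherical excess E = 0.8467 rad.
Area = E·R² = 0.8467 × (1737.4)² ≈ 2555700 km².

2555700 km²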